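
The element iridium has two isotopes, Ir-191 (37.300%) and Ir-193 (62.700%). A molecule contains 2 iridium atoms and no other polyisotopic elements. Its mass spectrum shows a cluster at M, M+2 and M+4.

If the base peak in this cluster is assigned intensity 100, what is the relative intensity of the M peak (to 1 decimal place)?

29.7

Binomial terms of (0.37300 + 0.62700)^2: M 0.1391, M+2 0.4677, M+4 0.3931 → M+2 is the base peak.
P(M+2) = C(2,1) × 0.37300^1 × 0.62700^1 = 2 × 0.3730 × 0.6270 = 0.467742 (base)
P(M) = C(2,0) × 0.37300^2 × 0.62700^0 = 1 × 0.139129 × 1.0000 = 0.139129
Relative intensity = 0.139129 / 0.467742 × 100 = 29.7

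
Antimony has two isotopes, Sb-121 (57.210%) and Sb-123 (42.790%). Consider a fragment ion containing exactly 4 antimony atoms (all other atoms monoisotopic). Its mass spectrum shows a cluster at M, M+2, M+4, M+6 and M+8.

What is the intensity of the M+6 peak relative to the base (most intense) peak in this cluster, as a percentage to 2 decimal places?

Binomial terms of (0.57210 + 0.42790)^4: M 0.1071, M+2 0.3205, M+4 0.3596, M+6 0.1793, M+8 0.0335 → M+4 is the base peak.
P(M+4) = C(4,2) × 0.57210^2 × 0.42790^2 = 6 × 0.32729841 × 0.18309841 = 0.359567 (base)
P(M+6) = C(4,3) × 0.57210^1 × 0.42790^3 = 4 × 0.5721 × 0.07834781 = 0.179291
Relative intensity = 0.179291 / 0.359567 × 100 = 49.86

49.86%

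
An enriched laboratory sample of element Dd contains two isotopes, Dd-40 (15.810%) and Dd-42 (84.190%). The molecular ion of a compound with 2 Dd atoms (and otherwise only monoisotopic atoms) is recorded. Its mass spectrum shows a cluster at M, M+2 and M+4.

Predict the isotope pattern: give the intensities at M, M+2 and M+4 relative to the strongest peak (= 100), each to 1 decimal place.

Expanding (0.15810 + 0.84190)^2:
P(M) = 0.15810^2 = 0.024996
P(M+2) = 2 × 0.15810^1 × 0.84190^1 = 0.266209
P(M+4) = 0.84190^2 = 0.708796
The M+4 peak is largest (0.708796); scaling to 100 gives 3.5 : 37.6 : 100.0.

3.5 : 37.6 : 100.0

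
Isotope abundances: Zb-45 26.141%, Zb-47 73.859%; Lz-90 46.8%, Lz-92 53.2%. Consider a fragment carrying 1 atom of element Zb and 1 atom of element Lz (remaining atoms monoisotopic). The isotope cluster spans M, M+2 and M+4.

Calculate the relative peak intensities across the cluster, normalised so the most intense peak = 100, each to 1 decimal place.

25.2 : 100.0 : 81.1

Element Zb pattern (n=1): 0.26141 : 0.73859
Element Lz pattern (n=1): 0.4680 : 0.5320
Convolve the two distributions (both contribute in 2-u steps):
  M: 0.26141×0.4680 = 0.122340
  M+2: 0.26141×0.5320 + 0.73859×0.4680 = 0.484730
  M+4: 0.73859×0.5320 = 0.392930
Scale to base peak (0.484730) = 100: 25.2 : 100.0 : 81.1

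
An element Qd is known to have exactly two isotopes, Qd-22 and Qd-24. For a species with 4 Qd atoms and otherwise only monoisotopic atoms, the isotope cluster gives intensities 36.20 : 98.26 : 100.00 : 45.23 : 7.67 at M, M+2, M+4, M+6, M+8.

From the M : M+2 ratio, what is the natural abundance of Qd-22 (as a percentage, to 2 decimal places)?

59.57%

Let p = fractional abundance of Qd-22. I(M+2)/I(M) = [C(4,1)·p^3·(1−p)] / p^4 = 4·(1−p)/p = 98.26/36.20 = 2.7144
(1−p)/p = 2.7144/4 = 0.6786  ⇒  p = 1/(1 + 0.6786) = 0.5957
Qd-22: 59.57%, Qd-24: 40.43%.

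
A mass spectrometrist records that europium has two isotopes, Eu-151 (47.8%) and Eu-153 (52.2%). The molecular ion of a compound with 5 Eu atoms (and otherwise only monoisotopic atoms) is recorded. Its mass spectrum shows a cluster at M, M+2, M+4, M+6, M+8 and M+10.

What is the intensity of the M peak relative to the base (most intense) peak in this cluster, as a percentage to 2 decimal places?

Term probabilities: M 0.0250, M+2 0.1363, M+4 0.2976, M+6 0.3250, M+8 0.1775, M+10 0.0388. Base peak = M+6.
P(M+6) = C(5,3) × 0.478^2 × 0.522^3 = 10 × 0.228484 × 0.14223665 = 0.324988 (base)
P(M) = C(5,0) × 0.478^5 × 0.522^0 = 1 × 0.02495396 × 1.0000 = 0.024954
Relative intensity = 0.024954 / 0.324988 × 100 = 7.68

7.68%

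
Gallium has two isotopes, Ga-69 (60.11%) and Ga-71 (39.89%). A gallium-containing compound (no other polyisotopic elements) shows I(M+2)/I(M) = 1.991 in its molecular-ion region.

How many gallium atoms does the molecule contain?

3

The M+2/M ratio from n Ga atoms is n · q/p = n · 0.3989/0.6011.
n = 1.991 × 0.6011/0.3989 = 3.00 ≈ 3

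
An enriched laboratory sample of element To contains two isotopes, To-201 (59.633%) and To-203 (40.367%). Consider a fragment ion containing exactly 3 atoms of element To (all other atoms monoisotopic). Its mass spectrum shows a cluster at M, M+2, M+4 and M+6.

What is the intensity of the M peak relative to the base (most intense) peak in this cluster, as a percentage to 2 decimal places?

Term probabilities: M 0.2121, M+2 0.4306, M+4 0.2915, M+6 0.0658. Base peak = M+2.
P(M+2) = C(3,1) × 0.59633^2 × 0.40367^1 = 3 × 0.35560947 × 0.40367 = 0.430647 (base)
P(M) = C(3,0) × 0.59633^3 × 0.40367^0 = 1 × 0.21206059 × 1.0000 = 0.212061
Relative intensity = 0.212061 / 0.430647 × 100 = 49.24

49.24%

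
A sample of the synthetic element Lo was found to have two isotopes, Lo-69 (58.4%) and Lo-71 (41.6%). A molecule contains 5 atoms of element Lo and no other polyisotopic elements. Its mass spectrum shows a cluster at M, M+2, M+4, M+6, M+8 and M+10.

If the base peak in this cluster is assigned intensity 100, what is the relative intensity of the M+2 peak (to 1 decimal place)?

(0.584 + 0.416)^5 gives M 0.0679, M+2 0.2419, M+4 0.3447, M+6 0.2455, M+8 0.0874, M+10 0.0125; the largest is M+4.
P(M+4) = C(5,2) × 0.584^3 × 0.416^2 = 10 × 0.1991767 × 0.173056 = 0.344687 (base)
P(M+2) = C(5,1) × 0.584^4 × 0.416^1 = 5 × 0.1163192 × 0.4160 = 0.241944
Relative intensity = 0.241944 / 0.344687 × 100 = 70.2

70.2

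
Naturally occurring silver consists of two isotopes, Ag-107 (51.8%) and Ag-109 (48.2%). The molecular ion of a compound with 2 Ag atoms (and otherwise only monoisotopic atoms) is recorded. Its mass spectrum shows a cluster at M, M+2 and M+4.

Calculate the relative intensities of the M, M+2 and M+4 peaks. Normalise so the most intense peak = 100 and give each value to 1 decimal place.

53.7 : 100.0 : 46.5

The 2 Ag atoms are independent, so intensities follow the terms of (0.518 + 0.482)^2.
P(M) = 0.518^2 = 0.268324
P(M+2) = 2 × 0.518^1 × 0.482^1 = 0.499352
P(M+4) = 0.482^2 = 0.232324
The M+2 peak is largest (0.499352); scaling to 100 gives 53.7 : 100.0 : 46.5.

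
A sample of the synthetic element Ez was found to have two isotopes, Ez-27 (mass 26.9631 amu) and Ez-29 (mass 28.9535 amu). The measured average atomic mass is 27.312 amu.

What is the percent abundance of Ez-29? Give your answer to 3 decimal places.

Let x be the fractional abundance of Ez-27; then Ez-29 has abundance 1 − x.
26.9631·x + 28.9535·(1 − x) = 27.312
(26.9631 − 28.9535)·x = 27.312 − 28.9535
x = -1.6415 / -1.9904 = 0.82471 → 82.471% Ez-27, 17.529% Ez-29.

17.529%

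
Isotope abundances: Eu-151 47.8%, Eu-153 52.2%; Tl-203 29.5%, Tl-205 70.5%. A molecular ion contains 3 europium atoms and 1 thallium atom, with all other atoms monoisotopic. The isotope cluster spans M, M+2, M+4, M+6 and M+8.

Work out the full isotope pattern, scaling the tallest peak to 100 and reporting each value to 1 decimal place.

8.8 : 49.7 : 100.0 : 86.4 : 27.3

Europium pattern (n=3): 0.10921535 : 0.35780594 : 0.39074206 : 0.14223665
Thallium pattern (n=1): 0.2950 : 0.7050
Convolve the two distributions (both contribute in 2-u steps):
  M: 0.10921535×0.2950 = 0.032219
  M+2: 0.10921535×0.7050 + 0.35780594×0.2950 = 0.182550
  M+4: 0.35780594×0.7050 + 0.39074206×0.2950 = 0.367522
  M+6: 0.39074206×0.7050 + 0.14223665×0.2950 = 0.317433
  M+8: 0.14223665×0.7050 = 0.100277
Scale to base peak (0.367522) = 100: 8.8 : 49.7 : 100.0 : 86.4 : 27.3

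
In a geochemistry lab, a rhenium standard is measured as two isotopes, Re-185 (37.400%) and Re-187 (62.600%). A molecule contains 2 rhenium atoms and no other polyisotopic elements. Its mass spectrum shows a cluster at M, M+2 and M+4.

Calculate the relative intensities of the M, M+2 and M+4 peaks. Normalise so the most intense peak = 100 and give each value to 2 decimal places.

29.87 : 100.00 : 83.69

Each Re atom is independently Re-185 (p = 0.37400) or Re-187 (q = 0.62600); the cluster is the binomial expansion (p + q)^2.
P(M) = 0.37400^2 = 0.139876
P(M+2) = 2 × 0.37400^1 × 0.62600^1 = 0.468248
P(M+4) = 0.62600^2 = 0.391876
The M+2 peak is largest (0.468248); scaling to 100 gives 29.87 : 100.00 : 83.69.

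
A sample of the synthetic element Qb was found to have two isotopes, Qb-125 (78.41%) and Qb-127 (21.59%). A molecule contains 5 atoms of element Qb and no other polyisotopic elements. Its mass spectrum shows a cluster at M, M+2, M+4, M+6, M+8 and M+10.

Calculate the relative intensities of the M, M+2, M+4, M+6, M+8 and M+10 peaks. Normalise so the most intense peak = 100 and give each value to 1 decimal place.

The 5 Qb atoms are independent, so intensities follow the terms of (0.7841 + 0.2159)^5.
P(M) = 0.7841^5 = 0.296386
P(M+2) = 5 × 0.7841^4 × 0.2159^1 = 0.408045
P(M+4) = 10 × 0.7841^3 × 0.2159^2 = 0.224709
P(M+6) = 10 × 0.7841^2 × 0.2159^3 = 0.061873
P(M+8) = 5 × 0.7841^1 × 0.2159^4 = 0.008518
P(M+10) = 0.2159^5 = 0.000469
The M+2 peak is largest (0.408045); scaling to 100 gives 72.6 : 100.0 : 55.1 : 15.2 : 2.1 : 0.1.

72.6 : 100.0 : 55.1 : 15.2 : 2.1 : 0.1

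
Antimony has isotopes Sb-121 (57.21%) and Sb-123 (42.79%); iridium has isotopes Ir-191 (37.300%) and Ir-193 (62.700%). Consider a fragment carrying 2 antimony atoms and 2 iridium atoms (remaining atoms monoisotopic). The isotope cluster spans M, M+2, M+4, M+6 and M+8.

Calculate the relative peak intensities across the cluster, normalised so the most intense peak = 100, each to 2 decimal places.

Antimony pattern (n=2): 0.32729841 : 0.48960318 : 0.18309841
Iridium pattern (n=2): 0.139129 : 0.467742 : 0.393129
Convolve the two distributions (both contribute in 2-u steps):
  M: 0.32729841×0.139129 = 0.045537
  M+2: 0.32729841×0.467742 + 0.48960318×0.139129 = 0.221209
  M+4: 0.32729841×0.393129 + 0.48960318×0.467742 + 0.18309841×0.139129 = 0.383153
  M+6: 0.48960318×0.393129 + 0.18309841×0.467742 = 0.278120
  M+8: 0.18309841×0.393129 = 0.071981
Scale to base peak (0.383153) = 100: 11.88 : 57.73 : 100.00 : 72.59 : 18.79

11.88 : 57.73 : 100.00 : 72.59 : 18.79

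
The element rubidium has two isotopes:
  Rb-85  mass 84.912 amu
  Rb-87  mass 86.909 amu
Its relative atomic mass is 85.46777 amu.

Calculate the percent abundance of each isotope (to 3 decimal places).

Rb-85: 72.170%, Rb-87: 27.830%

Let x be the fractional abundance of Rb-85; then Rb-87 has abundance 1 − x.
84.912·x + 86.909·(1 − x) = 85.46777
(84.912 − 86.909)·x = 85.46777 − 86.909
x = -1.44123 / -1.997 = 0.72170 → 72.170% Rb-85, 27.830% Rb-87.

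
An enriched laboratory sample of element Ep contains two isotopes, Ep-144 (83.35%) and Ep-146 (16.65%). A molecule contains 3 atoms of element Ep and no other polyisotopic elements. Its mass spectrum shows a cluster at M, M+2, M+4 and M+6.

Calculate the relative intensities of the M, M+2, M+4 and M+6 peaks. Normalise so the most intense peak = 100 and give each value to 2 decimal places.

The 3 Ep atoms are independent, so intensities follow the terms of (0.8335 + 0.1665)^3.
P(M) = 0.8335^3 = 0.579051
P(M+2) = 3 × 0.8335^2 × 0.1665^1 = 0.347014
P(M+4) = 3 × 0.8335^1 × 0.1665^2 = 0.069319
P(M+6) = 0.1665^3 = 0.004616
The M peak is largest (0.579051); scaling to 100 gives 100.00 : 59.93 : 11.97 : 0.80.

100.00 : 59.93 : 11.97 : 0.80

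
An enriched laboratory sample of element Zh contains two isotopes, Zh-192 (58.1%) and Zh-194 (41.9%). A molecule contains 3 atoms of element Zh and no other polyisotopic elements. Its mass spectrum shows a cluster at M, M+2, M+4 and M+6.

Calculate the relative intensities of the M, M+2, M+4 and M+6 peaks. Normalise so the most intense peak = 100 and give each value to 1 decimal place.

Expanding (0.581 + 0.419)^3:
P(M) = 0.581^3 = 0.196123
P(M+2) = 3 × 0.581^2 × 0.419^1 = 0.424314
P(M+4) = 3 × 0.581^1 × 0.419^2 = 0.306003
P(M+6) = 0.419^3 = 0.073560
The M+2 peak is largest (0.424314); scaling to 100 gives 46.2 : 100.0 : 72.1 : 17.3.

46.2 : 100.0 : 72.1 : 17.3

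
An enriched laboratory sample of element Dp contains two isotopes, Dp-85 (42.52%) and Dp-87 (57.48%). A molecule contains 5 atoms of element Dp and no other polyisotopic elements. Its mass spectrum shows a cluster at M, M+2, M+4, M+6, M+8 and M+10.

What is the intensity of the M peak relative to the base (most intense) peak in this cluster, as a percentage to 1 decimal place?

Term probabilities: M 0.0139, M+2 0.0939, M+4 0.2540, M+6 0.3433, M+8 0.2321, M+10 0.0627. Base peak = M+6.
P(M+6) = C(5,3) × 0.4252^2 × 0.5748^3 = 10 × 0.18079504 × 0.18991107 = 0.343350 (base)
P(M) = C(5,0) × 0.4252^5 × 0.5748^0 = 1 × 0.01389845 × 1.0000 = 0.013898
Relative intensity = 0.013898 / 0.343350 × 100 = 4.0

4.0%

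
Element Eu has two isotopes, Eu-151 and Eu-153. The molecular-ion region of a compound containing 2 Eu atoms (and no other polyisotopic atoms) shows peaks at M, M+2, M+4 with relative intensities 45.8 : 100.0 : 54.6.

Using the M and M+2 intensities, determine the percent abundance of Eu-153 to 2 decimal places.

52.19%

If p is the fraction of Eu that is Eu-151, then I(M+2)/I(M) = [C(2,1)·p^1·(1−p)] / p^2 = 2·(1−p)/p = 100.0/45.8 = 2.1834
(1−p)/p = 2.1834/2 = 1.0917  ⇒  p = 1/(1 + 1.0917) = 0.4781
Eu-151: 47.81%, Eu-153: 52.19%.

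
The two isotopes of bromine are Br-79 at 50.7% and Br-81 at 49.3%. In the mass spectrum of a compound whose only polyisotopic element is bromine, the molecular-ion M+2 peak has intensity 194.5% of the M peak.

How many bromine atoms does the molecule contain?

2

For n independent Br atoms, I(M+2)/I(M) = n · (abundance Br-81) / (abundance Br-79) = n · 0.493/0.507.
n = 1.945 × 0.507/0.493 = 2.00 ≈ 2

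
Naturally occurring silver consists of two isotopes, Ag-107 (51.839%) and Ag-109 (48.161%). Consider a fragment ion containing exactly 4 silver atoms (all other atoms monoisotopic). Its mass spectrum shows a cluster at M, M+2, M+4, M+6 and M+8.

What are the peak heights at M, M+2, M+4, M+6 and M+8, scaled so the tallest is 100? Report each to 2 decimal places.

19.31 : 71.76 : 100.00 : 61.94 : 14.39

The 4 Ag atoms are independent, so intensities follow the terms of (0.51839 + 0.48161)^4.
P(M) = 0.51839^4 = 0.072215
P(M+2) = 4 × 0.51839^3 × 0.48161^1 = 0.268365
P(M+4) = 6 × 0.51839^2 × 0.48161^2 = 0.373986
P(M+6) = 4 × 0.51839^1 × 0.48161^3 = 0.231634
P(M+8) = 0.48161^4 = 0.053800
The M+4 peak is largest (0.373986); scaling to 100 gives 19.31 : 71.76 : 100.00 : 61.94 : 14.39.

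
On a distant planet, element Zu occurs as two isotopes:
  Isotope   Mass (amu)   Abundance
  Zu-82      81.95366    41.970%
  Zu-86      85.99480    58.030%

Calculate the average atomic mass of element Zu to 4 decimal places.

84.2987 amu

Ar = Σ fᵢ·mᵢ = 0.41970 × 81.95366 + 0.58030 × 85.99480
= 34.395951 + 49.902782 = 84.298733 amu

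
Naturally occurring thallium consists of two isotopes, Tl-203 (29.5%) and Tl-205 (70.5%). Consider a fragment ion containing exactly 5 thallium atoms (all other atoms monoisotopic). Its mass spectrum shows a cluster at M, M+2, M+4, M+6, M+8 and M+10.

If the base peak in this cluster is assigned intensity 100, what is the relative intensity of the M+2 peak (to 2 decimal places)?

(0.295 + 0.705)^5 gives M 0.0022, M+2 0.0267, M+4 0.1276, M+6 0.3049, M+8 0.3644, M+10 0.1742; the largest is M+8.
P(M+8) = C(5,4) × 0.295^1 × 0.705^4 = 5 × 0.2950 × 0.24703385 = 0.364375 (base)
P(M+2) = C(5,1) × 0.295^4 × 0.705^1 = 5 × 0.00757335 × 0.7050 = 0.026696
Relative intensity = 0.026696 / 0.364375 × 100 = 7.33

7.33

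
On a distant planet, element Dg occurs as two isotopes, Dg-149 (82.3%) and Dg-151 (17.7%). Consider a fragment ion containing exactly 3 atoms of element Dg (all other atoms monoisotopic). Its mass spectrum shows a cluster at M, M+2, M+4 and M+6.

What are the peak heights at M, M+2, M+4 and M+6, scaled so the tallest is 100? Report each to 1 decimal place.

Each Dg atom is independently Dg-149 (p = 0.823) or Dg-151 (q = 0.177); the cluster is the binomial expansion (p + q)^3.
P(M) = 0.823^3 = 0.557442
P(M+2) = 3 × 0.823^2 × 0.177^1 = 0.359662
P(M+4) = 3 × 0.823^1 × 0.177^2 = 0.077351
P(M+6) = 0.177^3 = 0.005545
The M peak is largest (0.557442); scaling to 100 gives 100.0 : 64.5 : 13.9 : 1.0.

100.0 : 64.5 : 13.9 : 1.0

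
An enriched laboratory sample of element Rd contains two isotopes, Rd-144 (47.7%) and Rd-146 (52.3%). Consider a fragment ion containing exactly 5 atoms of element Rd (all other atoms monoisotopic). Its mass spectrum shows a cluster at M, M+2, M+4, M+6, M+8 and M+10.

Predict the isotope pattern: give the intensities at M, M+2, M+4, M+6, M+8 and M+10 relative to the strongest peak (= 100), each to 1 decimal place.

Expanding (0.477 + 0.523)^5:
P(M) = 0.477^5 = 0.024694
P(M+2) = 5 × 0.477^4 × 0.523^1 = 0.135377
P(M+4) = 10 × 0.477^3 × 0.523^2 = 0.296865
P(M+6) = 10 × 0.477^2 × 0.523^3 = 0.325493
P(M+8) = 5 × 0.477^1 × 0.523^4 = 0.178441
P(M+10) = 0.523^5 = 0.039130
The M+6 peak is largest (0.325493); scaling to 100 gives 7.6 : 41.6 : 91.2 : 100.0 : 54.8 : 12.0.

7.6 : 41.6 : 91.2 : 100.0 : 54.8 : 12.0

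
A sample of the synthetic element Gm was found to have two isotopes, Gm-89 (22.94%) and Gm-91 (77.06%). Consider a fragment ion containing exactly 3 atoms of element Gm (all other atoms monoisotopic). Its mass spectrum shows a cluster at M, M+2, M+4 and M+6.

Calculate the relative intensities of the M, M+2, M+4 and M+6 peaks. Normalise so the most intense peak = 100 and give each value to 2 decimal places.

The 3 Gm atoms are independent, so intensities follow the terms of (0.2294 + 0.7706)^3.
P(M) = 0.2294^3 = 0.012072
P(M+2) = 3 × 0.2294^2 × 0.7706^1 = 0.121657
P(M+4) = 3 × 0.2294^1 × 0.7706^2 = 0.408670
P(M+6) = 0.7706^3 = 0.457601
The M+6 peak is largest (0.457601); scaling to 100 gives 2.64 : 26.59 : 89.31 : 100.00.

2.64 : 26.59 : 89.31 : 100.00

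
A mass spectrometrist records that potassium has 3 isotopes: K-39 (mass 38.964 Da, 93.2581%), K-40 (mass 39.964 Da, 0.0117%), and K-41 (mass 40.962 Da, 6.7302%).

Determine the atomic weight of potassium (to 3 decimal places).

39.099 Da

Weight each isotope mass by its fractional abundance: 0.932581 × 38.964 + 0.000117 × 39.964 + 0.067302 × 40.962
= 36.3371 + 0.0047 + 2.7568 = 39.0986 Da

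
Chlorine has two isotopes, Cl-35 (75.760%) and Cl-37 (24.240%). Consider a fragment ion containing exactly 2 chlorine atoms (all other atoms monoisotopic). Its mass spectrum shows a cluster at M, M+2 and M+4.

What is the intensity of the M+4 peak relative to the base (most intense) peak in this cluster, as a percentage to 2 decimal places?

Term probabilities: M 0.5740, M+2 0.3673, M+4 0.0588. Base peak = M.
P(M) = C(2,0) × 0.75760^2 × 0.24240^0 = 1 × 0.57395776 × 1.0000 = 0.573958 (base)
P(M+4) = C(2,2) × 0.75760^0 × 0.24240^2 = 1 × 1.0000 × 0.05875776 = 0.058758
Relative intensity = 0.058758 / 0.573958 × 100 = 10.24

10.24%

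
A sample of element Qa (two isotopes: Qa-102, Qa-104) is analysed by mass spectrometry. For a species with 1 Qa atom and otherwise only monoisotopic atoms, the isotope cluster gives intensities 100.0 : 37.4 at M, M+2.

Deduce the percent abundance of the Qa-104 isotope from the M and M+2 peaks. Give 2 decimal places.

Write p for the Qa-102 fraction. I(M+2)/I(M) = [C(1,1)·p^0·(1−p)] / p^1 = 1·(1−p)/p = 37.4/100.0 = 0.3740
(1−p)/p = 0.3740/1 = 0.3740  ⇒  p = 1/(1 + 0.3740) = 0.7278
Qa-102: 72.78%, Qa-104: 27.22%.

27.22%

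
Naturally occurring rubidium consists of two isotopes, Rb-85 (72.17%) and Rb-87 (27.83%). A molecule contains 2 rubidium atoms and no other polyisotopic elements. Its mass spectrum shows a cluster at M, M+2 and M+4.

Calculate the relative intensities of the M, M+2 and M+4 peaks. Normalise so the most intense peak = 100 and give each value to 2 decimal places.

Expanding (0.7217 + 0.2783)^2:
P(M) = 0.7217^2 = 0.520851
P(M+2) = 2 × 0.7217^1 × 0.2783^1 = 0.401698
P(M+4) = 0.2783^2 = 0.077451
The M peak is largest (0.520851); scaling to 100 gives 100.00 : 77.12 : 14.87.

100.00 : 77.12 : 14.87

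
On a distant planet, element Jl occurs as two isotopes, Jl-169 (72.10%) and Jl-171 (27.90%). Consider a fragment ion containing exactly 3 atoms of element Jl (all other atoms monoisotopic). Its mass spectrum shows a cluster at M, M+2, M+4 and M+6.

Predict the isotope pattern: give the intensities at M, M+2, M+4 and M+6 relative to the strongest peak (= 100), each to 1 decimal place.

86.1 : 100.0 : 38.7 : 5.0

Expanding (0.7210 + 0.2790)^3:
P(M) = 0.7210^3 = 0.374805
P(M+2) = 3 × 0.7210^2 × 0.2790^1 = 0.435107
P(M+4) = 3 × 0.7210^1 × 0.2790^2 = 0.168370
P(M+6) = 0.2790^3 = 0.021718
The M+2 peak is largest (0.435107); scaling to 100 gives 86.1 : 100.0 : 38.7 : 5.0.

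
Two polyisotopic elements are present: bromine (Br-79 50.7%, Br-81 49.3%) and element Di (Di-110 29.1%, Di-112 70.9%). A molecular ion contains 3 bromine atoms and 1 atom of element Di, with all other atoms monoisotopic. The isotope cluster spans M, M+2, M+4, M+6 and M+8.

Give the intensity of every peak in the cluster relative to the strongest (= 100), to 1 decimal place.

Bromine pattern (n=3): 0.13032384 : 0.38017547 : 0.36967753 : 0.11982316
Element Di pattern (n=1): 0.2910 : 0.7090
Convolve the two distributions (both contribute in 2-u steps):
  M: 0.13032384×0.2910 = 0.037924
  M+2: 0.13032384×0.7090 + 0.38017547×0.2910 = 0.203031
  M+4: 0.38017547×0.7090 + 0.36967753×0.2910 = 0.377121
  M+6: 0.36967753×0.7090 + 0.11982316×0.2910 = 0.296970
  M+8: 0.11982316×0.7090 = 0.084955
Scale to base peak (0.377121) = 100: 10.1 : 53.8 : 100.0 : 78.7 : 22.5

10.1 : 53.8 : 100.0 : 78.7 : 22.5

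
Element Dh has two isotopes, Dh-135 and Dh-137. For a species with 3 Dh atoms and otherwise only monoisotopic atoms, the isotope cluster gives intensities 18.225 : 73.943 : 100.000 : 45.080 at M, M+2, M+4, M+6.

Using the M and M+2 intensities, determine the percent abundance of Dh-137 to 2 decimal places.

If p is the fraction of Dh that is Dh-135, then I(M+2)/I(M) = [C(3,1)·p^2·(1−p)] / p^3 = 3·(1−p)/p = 73.943/18.225 = 4.0572
(1−p)/p = 4.0572/3 = 1.3524  ⇒  p = 1/(1 + 1.3524) = 0.4251
Dh-135: 42.51%, Dh-137: 57.49%.

57.49%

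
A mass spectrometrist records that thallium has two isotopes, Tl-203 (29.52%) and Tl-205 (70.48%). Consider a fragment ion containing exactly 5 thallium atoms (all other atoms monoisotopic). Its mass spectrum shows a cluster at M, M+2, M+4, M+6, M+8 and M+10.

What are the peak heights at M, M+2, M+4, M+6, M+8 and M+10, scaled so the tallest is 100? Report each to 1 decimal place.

The 5 Tl atoms are independent, so intensities follow the terms of (0.2952 + 0.7048)^5.
P(M) = 0.2952^5 = 0.002242
P(M+2) = 5 × 0.2952^4 × 0.7048^1 = 0.026761
P(M+4) = 10 × 0.2952^3 × 0.7048^2 = 0.127785
P(M+6) = 10 × 0.2952^2 × 0.7048^3 = 0.305092
P(M+8) = 5 × 0.2952^1 × 0.7048^4 = 0.364208
P(M+10) = 0.7048^5 = 0.173912
The M+8 peak is largest (0.364208); scaling to 100 gives 0.6 : 7.3 : 35.1 : 83.8 : 100.0 : 47.8.

0.6 : 7.3 : 35.1 : 83.8 : 100.0 : 47.8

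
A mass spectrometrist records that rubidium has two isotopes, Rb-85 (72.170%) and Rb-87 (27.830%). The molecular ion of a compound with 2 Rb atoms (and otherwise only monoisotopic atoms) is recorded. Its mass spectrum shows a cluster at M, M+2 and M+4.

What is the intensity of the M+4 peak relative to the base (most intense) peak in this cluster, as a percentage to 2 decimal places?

Binomial terms of (0.72170 + 0.27830)^2: M 0.5209, M+2 0.4017, M+4 0.0775 → M is the base peak.
P(M) = C(2,0) × 0.72170^2 × 0.27830^0 = 1 × 0.52085089 × 1.0000 = 0.520851 (base)
P(M+4) = C(2,2) × 0.72170^0 × 0.27830^2 = 1 × 1.0000 × 0.07745089 = 0.077451
Relative intensity = 0.077451 / 0.520851 × 100 = 14.87

14.87%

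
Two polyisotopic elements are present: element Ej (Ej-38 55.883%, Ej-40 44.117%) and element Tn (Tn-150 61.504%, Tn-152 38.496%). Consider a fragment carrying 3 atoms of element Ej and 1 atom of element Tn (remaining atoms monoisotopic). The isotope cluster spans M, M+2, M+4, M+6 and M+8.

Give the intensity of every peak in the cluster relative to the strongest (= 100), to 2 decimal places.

Element Ej pattern (n=3): 0.17451756 : 0.41332022 : 0.32629687 : 0.08586534
Element Tn pattern (n=1): 0.61504 : 0.38496
Convolve the two distributions (both contribute in 2-u steps):
  M: 0.17451756×0.61504 = 0.107335
  M+2: 0.17451756×0.38496 + 0.41332022×0.61504 = 0.321391
  M+4: 0.41332022×0.38496 + 0.32629687×0.61504 = 0.359797
  M+6: 0.32629687×0.38496 + 0.08586534×0.61504 = 0.178422
  M+8: 0.08586534×0.38496 = 0.033055
Scale to base peak (0.359797) = 100: 29.83 : 89.33 : 100.00 : 49.59 : 9.19

29.83 : 89.33 : 100.00 : 49.59 : 9.19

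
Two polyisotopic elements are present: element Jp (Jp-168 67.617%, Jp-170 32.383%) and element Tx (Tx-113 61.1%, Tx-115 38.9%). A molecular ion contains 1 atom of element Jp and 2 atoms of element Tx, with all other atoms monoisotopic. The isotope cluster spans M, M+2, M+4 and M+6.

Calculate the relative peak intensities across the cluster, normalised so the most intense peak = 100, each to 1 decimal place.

Element Jp pattern (n=1): 0.67617 : 0.32383
Element Tx pattern (n=2): 0.373321 : 0.475358 : 0.151321
Convolve the two distributions (both contribute in 2-u steps):
  M: 0.67617×0.373321 = 0.252428
  M+2: 0.67617×0.475358 + 0.32383×0.373321 = 0.442315
  M+4: 0.67617×0.151321 + 0.32383×0.475358 = 0.256254
  M+6: 0.32383×0.151321 = 0.049002
Scale to base peak (0.442315) = 100: 57.1 : 100.0 : 57.9 : 11.1

57.1 : 100.0 : 57.9 : 11.1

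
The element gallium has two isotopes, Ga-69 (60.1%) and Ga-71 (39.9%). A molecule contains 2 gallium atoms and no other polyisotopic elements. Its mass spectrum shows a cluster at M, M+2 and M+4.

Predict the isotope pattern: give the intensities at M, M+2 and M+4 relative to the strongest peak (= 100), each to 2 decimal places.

75.31 : 100.00 : 33.19

The 2 Ga atoms are independent, so intensities follow the terms of (0.601 + 0.399)^2.
P(M) = 0.601^2 = 0.361201
P(M+2) = 2 × 0.601^1 × 0.399^1 = 0.479598
P(M+4) = 0.399^2 = 0.159201
The M+2 peak is largest (0.479598); scaling to 100 gives 75.31 : 100.00 : 33.19.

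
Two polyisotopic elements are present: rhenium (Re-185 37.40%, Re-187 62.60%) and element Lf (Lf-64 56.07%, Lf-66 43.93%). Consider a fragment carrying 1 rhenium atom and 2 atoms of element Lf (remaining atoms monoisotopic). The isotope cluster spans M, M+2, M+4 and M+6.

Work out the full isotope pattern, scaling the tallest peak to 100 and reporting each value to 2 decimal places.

30.86 : 100.00 : 99.87 : 31.70

Rhenium pattern (n=1): 0.3740 : 0.6260
Element Lf pattern (n=2): 0.31438449 : 0.49263102 : 0.19298449
Convolve the two distributions (both contribute in 2-u steps):
  M: 0.3740×0.31438449 = 0.117580
  M+2: 0.3740×0.49263102 + 0.6260×0.31438449 = 0.381049
  M+4: 0.3740×0.19298449 + 0.6260×0.49263102 = 0.380563
  M+6: 0.6260×0.19298449 = 0.120808
Scale to base peak (0.381049) = 100: 30.86 : 100.00 : 99.87 : 31.70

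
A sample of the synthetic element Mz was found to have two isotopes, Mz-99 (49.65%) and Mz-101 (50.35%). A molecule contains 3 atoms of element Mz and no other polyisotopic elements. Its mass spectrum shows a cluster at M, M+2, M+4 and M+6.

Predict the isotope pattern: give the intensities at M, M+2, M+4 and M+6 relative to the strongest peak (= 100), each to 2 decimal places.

32.41 : 98.61 : 100.00 : 33.80

The 3 Mz atoms are independent, so intensities follow the terms of (0.4965 + 0.5035)^3.
P(M) = 0.4965^3 = 0.122393
P(M+2) = 3 × 0.4965^2 × 0.5035^1 = 0.372357
P(M+4) = 3 × 0.4965^1 × 0.5035^2 = 0.377606
P(M+6) = 0.5035^3 = 0.127643
The M+4 peak is largest (0.377606); scaling to 100 gives 32.41 : 98.61 : 100.00 : 33.80.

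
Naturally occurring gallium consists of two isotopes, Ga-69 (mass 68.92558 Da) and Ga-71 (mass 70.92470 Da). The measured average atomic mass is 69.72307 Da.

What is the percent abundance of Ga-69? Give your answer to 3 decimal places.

60.108%

Let x be the fractional abundance of Ga-69; then Ga-71 has abundance 1 − x.
68.92558·x + 70.92470·(1 − x) = 69.72307
(68.92558 − 70.92470)·x = 69.72307 − 70.92470
x = -1.20163 / -1.99912 = 0.60108 → 60.108% Ga-69, 39.892% Ga-71.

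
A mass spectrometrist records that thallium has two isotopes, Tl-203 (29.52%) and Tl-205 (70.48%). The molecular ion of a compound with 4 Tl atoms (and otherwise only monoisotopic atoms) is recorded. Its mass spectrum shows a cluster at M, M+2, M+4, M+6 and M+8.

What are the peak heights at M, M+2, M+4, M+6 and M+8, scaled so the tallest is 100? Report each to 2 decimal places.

Expanding (0.2952 + 0.7048)^4:
P(M) = 0.2952^4 = 0.007594
P(M+2) = 4 × 0.2952^3 × 0.7048^1 = 0.072523
P(M+4) = 6 × 0.2952^2 × 0.7048^2 = 0.259726
P(M+6) = 4 × 0.2952^1 × 0.7048^3 = 0.413403
P(M+8) = 0.7048^4 = 0.246754
The M+6 peak is largest (0.413403); scaling to 100 gives 1.84 : 17.54 : 62.83 : 100.00 : 59.69.

1.84 : 17.54 : 62.83 : 100.00 : 59.69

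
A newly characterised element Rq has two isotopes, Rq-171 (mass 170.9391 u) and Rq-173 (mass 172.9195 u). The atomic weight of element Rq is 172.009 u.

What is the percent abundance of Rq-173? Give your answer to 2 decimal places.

54.02%

Writing the weighted mean with unknown fraction x of Rq-171:
170.9391·x + 172.9195·(1 − x) = 172.009
(170.9391 − 172.9195)·x = 172.009 − 172.9195
x = -0.9105 / -1.9804 = 0.45976 → 45.98% Rq-171, 54.02% Rq-173.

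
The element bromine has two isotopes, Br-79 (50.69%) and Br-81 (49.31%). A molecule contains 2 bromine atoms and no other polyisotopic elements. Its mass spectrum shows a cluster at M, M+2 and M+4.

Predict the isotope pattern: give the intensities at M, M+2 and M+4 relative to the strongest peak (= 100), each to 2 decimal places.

51.40 : 100.00 : 48.64

Each Br atom is independently Br-79 (p = 0.5069) or Br-81 (q = 0.4931); the cluster is the binomial expansion (p + q)^2.
P(M) = 0.5069^2 = 0.256948
P(M+2) = 2 × 0.5069^1 × 0.4931^1 = 0.499905
P(M+4) = 0.4931^2 = 0.243148
The M+2 peak is largest (0.499905); scaling to 100 gives 51.40 : 100.00 : 48.64.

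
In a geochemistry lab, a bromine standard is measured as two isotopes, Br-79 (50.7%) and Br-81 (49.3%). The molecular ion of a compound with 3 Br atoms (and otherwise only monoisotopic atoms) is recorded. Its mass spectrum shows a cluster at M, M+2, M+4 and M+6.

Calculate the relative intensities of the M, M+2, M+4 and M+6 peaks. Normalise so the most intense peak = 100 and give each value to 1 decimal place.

Expanding (0.507 + 0.493)^3:
P(M) = 0.507^3 = 0.130324
P(M+2) = 3 × 0.507^2 × 0.493^1 = 0.380175
P(M+4) = 3 × 0.507^1 × 0.493^2 = 0.369678
P(M+6) = 0.493^3 = 0.119823
The M+2 peak is largest (0.380175); scaling to 100 gives 34.3 : 100.0 : 97.2 : 31.5.

34.3 : 100.0 : 97.2 : 31.5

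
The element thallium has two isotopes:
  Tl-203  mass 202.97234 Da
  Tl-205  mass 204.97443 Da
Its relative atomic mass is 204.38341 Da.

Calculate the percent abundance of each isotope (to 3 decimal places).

With x = fraction of Tl-203 (so Tl-205 is 1 − x):
202.97234·x + 204.97443·(1 − x) = 204.38341
(202.97234 − 204.97443)·x = 204.38341 − 204.97443
x = -0.59102 / -2.00209 = 0.29520 → 29.520% Tl-203, 70.480% Tl-205.

Tl-203: 29.520%, Tl-205: 70.480%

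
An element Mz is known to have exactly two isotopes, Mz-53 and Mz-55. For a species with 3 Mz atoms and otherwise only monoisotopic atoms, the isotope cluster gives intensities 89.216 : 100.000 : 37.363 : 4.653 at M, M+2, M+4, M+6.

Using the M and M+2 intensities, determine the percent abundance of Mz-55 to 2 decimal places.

27.20%

Write p for the Mz-53 fraction. I(M+2)/I(M) = [C(3,1)·p^2·(1−p)] / p^3 = 3·(1−p)/p = 100.000/89.216 = 1.1209
(1−p)/p = 1.1209/3 = 0.3736  ⇒  p = 1/(1 + 0.3736) = 0.7280
Mz-53: 72.80%, Mz-55: 27.20%.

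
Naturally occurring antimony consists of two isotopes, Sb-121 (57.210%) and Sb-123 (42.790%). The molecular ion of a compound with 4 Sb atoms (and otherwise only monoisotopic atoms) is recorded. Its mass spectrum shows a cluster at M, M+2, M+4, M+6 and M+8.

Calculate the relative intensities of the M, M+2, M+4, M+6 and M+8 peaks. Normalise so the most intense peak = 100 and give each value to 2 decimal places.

Each Sb atom is independently Sb-121 (p = 0.57210) or Sb-123 (q = 0.42790); the cluster is the binomial expansion (p + q)^4.
P(M) = 0.57210^4 = 0.107124
P(M+2) = 4 × 0.57210^3 × 0.42790^1 = 0.320493
P(M+4) = 6 × 0.57210^2 × 0.42790^2 = 0.359567
P(M+6) = 4 × 0.57210^1 × 0.42790^3 = 0.179291
P(M+8) = 0.42790^4 = 0.033525
The M+4 peak is largest (0.359567); scaling to 100 gives 29.79 : 89.13 : 100.00 : 49.86 : 9.32.

29.79 : 89.13 : 100.00 : 49.86 : 9.32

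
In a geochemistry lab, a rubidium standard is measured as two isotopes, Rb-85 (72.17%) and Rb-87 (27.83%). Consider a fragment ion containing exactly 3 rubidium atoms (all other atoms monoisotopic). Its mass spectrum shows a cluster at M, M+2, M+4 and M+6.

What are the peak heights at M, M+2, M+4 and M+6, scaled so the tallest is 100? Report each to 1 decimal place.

Each Rb atom is independently Rb-85 (p = 0.7217) or Rb-87 (q = 0.2783); the cluster is the binomial expansion (p + q)^3.
P(M) = 0.7217^3 = 0.375898
P(M+2) = 3 × 0.7217^2 × 0.2783^1 = 0.434858
P(M+4) = 3 × 0.7217^1 × 0.2783^2 = 0.167689
P(M+6) = 0.2783^3 = 0.021555
The M+2 peak is largest (0.434858); scaling to 100 gives 86.4 : 100.0 : 38.6 : 5.0.

86.4 : 100.0 : 38.6 : 5.0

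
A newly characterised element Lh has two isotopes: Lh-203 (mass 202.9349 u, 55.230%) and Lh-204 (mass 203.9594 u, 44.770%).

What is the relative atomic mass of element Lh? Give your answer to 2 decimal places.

Ar = Σ fᵢ·mᵢ = 0.55230 × 202.9349 + 0.44770 × 203.9594
= 112.08095 + 91.31262 = 203.39357 u

203.39 u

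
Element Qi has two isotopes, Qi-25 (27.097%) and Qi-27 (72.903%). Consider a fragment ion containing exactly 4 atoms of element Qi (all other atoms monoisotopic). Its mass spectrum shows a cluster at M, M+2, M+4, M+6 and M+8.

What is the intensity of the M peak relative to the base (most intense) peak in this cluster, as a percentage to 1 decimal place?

Term probabilities: M 0.0054, M+2 0.0580, M+4 0.2341, M+6 0.4200, M+8 0.2825. Base peak = M+6.
P(M+6) = C(4,3) × 0.27097^1 × 0.72903^3 = 4 × 0.27097 × 0.38746832 = 0.419969 (base)
P(M) = C(4,0) × 0.27097^4 × 0.72903^0 = 1 × 0.00539119 × 1.0000 = 0.005391
Relative intensity = 0.005391 / 0.419969 × 100 = 1.3

1.3%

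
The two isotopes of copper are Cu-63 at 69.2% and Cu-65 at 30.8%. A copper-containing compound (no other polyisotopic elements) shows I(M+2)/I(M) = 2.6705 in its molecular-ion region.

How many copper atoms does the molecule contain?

With n Cu atoms, P(M+2)/P(M) = C(n,1)·p^(n−1)q / p^n = n·q/p = n · 0.308/0.692.
n = 2.6705 × 0.692/0.308 = 6.00 ≈ 6

6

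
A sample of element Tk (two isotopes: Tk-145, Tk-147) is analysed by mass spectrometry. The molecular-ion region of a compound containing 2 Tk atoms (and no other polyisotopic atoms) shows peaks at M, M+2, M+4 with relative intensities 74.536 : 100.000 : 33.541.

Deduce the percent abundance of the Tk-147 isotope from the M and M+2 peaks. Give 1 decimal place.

40.1%

Let p = fractional abundance of Tk-145. I(M+2)/I(M) = [C(2,1)·p^1·(1−p)] / p^2 = 2·(1−p)/p = 100.000/74.536 = 1.3416
(1−p)/p = 1.3416/2 = 0.6708  ⇒  p = 1/(1 + 0.6708) = 0.5985
Tk-145: 59.9%, Tk-147: 40.1%.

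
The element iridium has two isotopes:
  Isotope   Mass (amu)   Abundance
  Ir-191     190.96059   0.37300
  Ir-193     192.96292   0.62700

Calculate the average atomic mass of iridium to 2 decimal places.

192.22 amu

Average mass = Σ (abundance × isotope mass) = 0.37300 × 190.96059 + 0.62700 × 192.96292
= 71.228300 + 120.987751 = 192.216051 amu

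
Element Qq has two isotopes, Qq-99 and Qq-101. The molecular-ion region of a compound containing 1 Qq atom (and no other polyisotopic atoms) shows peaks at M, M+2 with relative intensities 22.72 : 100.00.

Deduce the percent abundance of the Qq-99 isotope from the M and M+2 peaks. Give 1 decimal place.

18.5%

If p is the fraction of Qq that is Qq-99, then I(M+2)/I(M) = [C(1,1)·p^0·(1−p)] / p^1 = 1·(1−p)/p = 100.00/22.72 = 4.4014
(1−p)/p = 4.4014/1 = 4.4014  ⇒  p = 1/(1 + 4.4014) = 0.1851
Qq-99: 18.5%, Qq-101: 81.5%.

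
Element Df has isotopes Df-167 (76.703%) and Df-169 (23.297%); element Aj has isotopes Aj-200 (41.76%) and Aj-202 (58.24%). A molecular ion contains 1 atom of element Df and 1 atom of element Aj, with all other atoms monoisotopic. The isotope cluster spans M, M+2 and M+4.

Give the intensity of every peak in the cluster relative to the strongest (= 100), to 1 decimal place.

58.9 : 100.0 : 24.9

Element Df pattern (n=1): 0.76703 : 0.23297
Element Aj pattern (n=1): 0.4176 : 0.5824
Convolve the two distributions (both contribute in 2-u steps):
  M: 0.76703×0.4176 = 0.320312
  M+2: 0.76703×0.5824 + 0.23297×0.4176 = 0.544007
  M+4: 0.23297×0.5824 = 0.135682
Scale to base peak (0.544007) = 100: 58.9 : 100.0 : 24.9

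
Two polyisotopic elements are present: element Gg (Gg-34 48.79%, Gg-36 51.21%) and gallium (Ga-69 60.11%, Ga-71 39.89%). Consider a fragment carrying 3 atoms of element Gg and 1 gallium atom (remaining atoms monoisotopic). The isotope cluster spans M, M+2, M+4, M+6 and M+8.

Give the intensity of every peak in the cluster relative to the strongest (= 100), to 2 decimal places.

Element Gg pattern (n=3): 0.11614284 : 0.3657107 : 0.38385007 : 0.13429639
Gallium pattern (n=1): 0.6011 : 0.3989
Convolve the two distributions (both contribute in 2-u steps):
  M: 0.11614284×0.6011 = 0.069813
  M+2: 0.11614284×0.3989 + 0.3657107×0.6011 = 0.266158
  M+4: 0.3657107×0.3989 + 0.38385007×0.6011 = 0.376614
  M+6: 0.38385007×0.3989 + 0.13429639×0.6011 = 0.233843
  M+8: 0.13429639×0.3989 = 0.053571
Scale to base peak (0.376614) = 100: 18.54 : 70.67 : 100.00 : 62.09 : 14.22

18.54 : 70.67 : 100.00 : 62.09 : 14.22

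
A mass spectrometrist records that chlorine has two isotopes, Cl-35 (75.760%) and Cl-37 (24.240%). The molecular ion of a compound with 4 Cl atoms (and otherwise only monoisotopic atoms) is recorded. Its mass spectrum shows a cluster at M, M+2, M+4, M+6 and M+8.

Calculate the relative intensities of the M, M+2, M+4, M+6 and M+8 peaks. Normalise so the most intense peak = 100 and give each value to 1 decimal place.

The 4 Cl atoms are independent, so intensities follow the terms of (0.75760 + 0.24240)^4.
P(M) = 0.75760^4 = 0.329428
P(M+2) = 4 × 0.75760^3 × 0.24240^1 = 0.421612
P(M+4) = 6 × 0.75760^2 × 0.24240^2 = 0.202347
P(M+6) = 4 × 0.75760^1 × 0.24240^3 = 0.043162
P(M+8) = 0.24240^4 = 0.003452
The M+2 peak is largest (0.421612); scaling to 100 gives 78.1 : 100.0 : 48.0 : 10.2 : 0.8.

78.1 : 100.0 : 48.0 : 10.2 : 0.8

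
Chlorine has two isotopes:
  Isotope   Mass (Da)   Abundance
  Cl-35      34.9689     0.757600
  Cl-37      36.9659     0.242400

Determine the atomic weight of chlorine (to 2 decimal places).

35.45 Da

Average mass = Σ (abundance × isotope mass) = 0.757600 × 34.9689 + 0.242400 × 36.9659
= 26.49244 + 8.96053 = 35.45297 Da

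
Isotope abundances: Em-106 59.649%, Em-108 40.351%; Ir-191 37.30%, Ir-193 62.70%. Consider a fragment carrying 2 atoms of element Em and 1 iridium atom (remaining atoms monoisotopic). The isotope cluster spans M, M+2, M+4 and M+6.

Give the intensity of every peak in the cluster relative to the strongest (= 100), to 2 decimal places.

32.96 : 100.00 : 90.04 : 25.35

Element Em pattern (n=2): 0.35580032 : 0.48137936 : 0.16282032
Iridium pattern (n=1): 0.3730 : 0.6270
Convolve the two distributions (both contribute in 2-u steps):
  M: 0.35580032×0.3730 = 0.132714
  M+2: 0.35580032×0.6270 + 0.48137936×0.3730 = 0.402641
  M+4: 0.48137936×0.6270 + 0.16282032×0.3730 = 0.362557
  M+6: 0.16282032×0.6270 = 0.102088
Scale to base peak (0.402641) = 100: 32.96 : 100.00 : 90.04 : 25.35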